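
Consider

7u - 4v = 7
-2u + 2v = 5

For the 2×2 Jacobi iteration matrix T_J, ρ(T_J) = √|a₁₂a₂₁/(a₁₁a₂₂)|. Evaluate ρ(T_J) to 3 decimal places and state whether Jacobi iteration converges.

a₁₂a₂₁/(a₁₁a₂₂) = (-4)·(-2) / ((7)·(2)) = 0.571429
ρ = √|0.571429| = √0.571429 = 0.756
ρ < 1, so Jacobi converges

0.756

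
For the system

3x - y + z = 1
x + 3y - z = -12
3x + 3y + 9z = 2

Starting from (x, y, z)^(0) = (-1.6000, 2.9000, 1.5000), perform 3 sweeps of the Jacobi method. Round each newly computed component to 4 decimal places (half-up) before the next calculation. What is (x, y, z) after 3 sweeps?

(-1.4272, -3.4901, 1.8630)

Iteration 1:
  x = (1 - (-1)·2.9000 - (1)·1.5000) / (3) = 0.8000
  y = (-12 - (1)·-1.6000 - (-1)·1.5000) / (3) = -2.9667
  z = (2 - (3)·-1.6000 - (3)·2.9000) / (9) = -0.2111
Iteration 2:
  x = (1 - (-1)·-2.9667 - (1)·-0.2111) / (3) = -0.5852
  y = (-12 - (1)·0.8000 - (-1)·-0.2111) / (3) = -4.3370
  z = (2 - (3)·0.8000 - (3)·-2.9667) / (9) = 0.9445
Iteration 3:
  x = (1 - (-1)·-4.3370 - (1)·0.9445) / (3) = -1.4272
  y = (-12 - (1)·-0.5852 - (-1)·0.9445) / (3) = -3.4901
  z = (2 - (3)·-0.5852 - (3)·-4.3370) / (9) = 1.8630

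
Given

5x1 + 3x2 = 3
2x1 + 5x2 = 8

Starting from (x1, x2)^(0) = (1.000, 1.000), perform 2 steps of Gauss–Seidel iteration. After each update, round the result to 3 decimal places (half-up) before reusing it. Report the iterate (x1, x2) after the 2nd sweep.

(-0.360, 1.744)

Iteration 1:
  x1 = (3 - (3)·1.000) / (5) = 0.000
  x2 = (8 - (2)·0.000) / (5) = 1.600
Iteration 2:
  x1 = (3 - (3)·1.600) / (5) = -0.360
  x2 = (8 - (2)·-0.360) / (5) = 1.744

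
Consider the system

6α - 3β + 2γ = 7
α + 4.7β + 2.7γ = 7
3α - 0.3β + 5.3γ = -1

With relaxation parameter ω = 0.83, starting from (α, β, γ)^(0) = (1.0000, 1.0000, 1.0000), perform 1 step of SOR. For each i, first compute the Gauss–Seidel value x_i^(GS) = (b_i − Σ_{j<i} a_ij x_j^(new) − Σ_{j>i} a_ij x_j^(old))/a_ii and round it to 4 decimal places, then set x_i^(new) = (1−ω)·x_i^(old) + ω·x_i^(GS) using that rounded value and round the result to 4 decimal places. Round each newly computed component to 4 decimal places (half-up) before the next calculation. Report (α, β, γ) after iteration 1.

Iteration 1:
  α: GS value = (7 - (-3)·1.0000 - (2)·1.0000) / (6) = 1.3333;  α ← (1−ω)·1.0000 + ω·1.3333 = 1.2766
  β: GS value = (7 - (1)·1.2766 - (2.7)·1.0000) / (4.7) = 0.6433;  β ← (1−ω)·1.0000 + ω·0.6433 = 0.7039
  γ: GS value = (-1 - (3)·1.2766 - (-0.3)·0.7039) / (5.3) = -0.8714;  γ ← (1−ω)·1.0000 + ω·-0.8714 = -0.5533

(1.2766, 0.7039, -0.5533)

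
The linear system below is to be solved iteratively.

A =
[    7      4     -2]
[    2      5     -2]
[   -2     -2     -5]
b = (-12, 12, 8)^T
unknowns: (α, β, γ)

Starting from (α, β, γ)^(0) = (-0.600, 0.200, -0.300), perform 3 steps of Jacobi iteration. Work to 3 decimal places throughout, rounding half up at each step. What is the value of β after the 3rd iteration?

Iteration 1:
  α = (-12 - (4)·0.200 - (-2)·-0.300) / (7) = -1.914
  β = (12 - (2)·-0.600 - (-2)·-0.300) / (5) = 2.520
  γ = (8 - (-2)·-0.600 - (-2)·0.200) / (-5) = -1.440
Iteration 2:
  α = (-12 - (4)·2.520 - (-2)·-1.440) / (7) = -3.566
  β = (12 - (2)·-1.914 - (-2)·-1.440) / (5) = 2.590
  γ = (8 - (-2)·-1.914 - (-2)·2.520) / (-5) = -1.842
Iteration 3:
  α = (-12 - (4)·2.590 - (-2)·-1.842) / (7) = -3.721
  β = (12 - (2)·-3.566 - (-2)·-1.842) / (5) = 3.090
  γ = (8 - (-2)·-3.566 - (-2)·2.590) / (-5) = -1.210

3.090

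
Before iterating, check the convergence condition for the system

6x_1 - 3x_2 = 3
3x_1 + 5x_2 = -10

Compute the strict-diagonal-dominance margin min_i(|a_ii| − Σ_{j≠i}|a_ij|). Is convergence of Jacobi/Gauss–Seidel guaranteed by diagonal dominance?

2

row 1: |6| − (3) = 3
row 2: |5| − (3) = 2
minimum over rows = 2 → strictly diagonally dominant (convergence guaranteed)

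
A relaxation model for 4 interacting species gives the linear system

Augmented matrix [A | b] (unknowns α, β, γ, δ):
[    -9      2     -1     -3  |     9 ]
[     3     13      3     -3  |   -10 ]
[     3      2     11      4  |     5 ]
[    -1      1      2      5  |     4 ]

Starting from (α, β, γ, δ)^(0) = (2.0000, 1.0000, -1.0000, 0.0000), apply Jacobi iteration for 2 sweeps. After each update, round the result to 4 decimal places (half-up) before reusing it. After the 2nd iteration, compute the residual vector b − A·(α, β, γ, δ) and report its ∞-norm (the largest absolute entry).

Iteration 1:
  α = (9 - (2)·1.0000 - (-1)·-1.0000 - (-3)·0.0000) / (-9) = -0.6667
  β = (-10 - (3)·2.0000 - (3)·-1.0000 - (-3)·0.0000) / (13) = -1.0000
  γ = (5 - (3)·2.0000 - (2)·1.0000 - (4)·0.0000) / (11) = -0.2727
  δ = (4 - (-1)·2.0000 - (1)·1.0000 - (2)·-1.0000) / (5) = 1.4000
Iteration 2:
  α = (9 - (2)·-1.0000 - (-1)·-0.2727 - (-3)·1.4000) / (-9) = -1.6586
  β = (-10 - (3)·-0.6667 - (3)·-0.2727 - (-3)·1.4000) / (13) = -0.2294
  γ = (5 - (3)·-0.6667 - (2)·-1.0000 - (4)·1.4000) / (11) = 0.3091
  δ = (4 - (-1)·-0.6667 - (1)·-1.0000 - (2)·-0.2727) / (5) = 0.9757
Residual b − A·x = (-2.2324, -0.0422, 3.1317, -2.9259); ∞-norm = 3.1317

3.1317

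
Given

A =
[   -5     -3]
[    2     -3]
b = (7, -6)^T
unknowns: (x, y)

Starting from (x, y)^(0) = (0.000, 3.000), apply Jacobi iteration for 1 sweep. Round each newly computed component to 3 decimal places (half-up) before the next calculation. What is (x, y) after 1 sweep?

Iteration 1:
  x = (7 - (-3)·3.000) / (-5) = -3.200
  y = (-6 - (2)·0.000) / (-3) = 2.000

(-3.200, 2.000)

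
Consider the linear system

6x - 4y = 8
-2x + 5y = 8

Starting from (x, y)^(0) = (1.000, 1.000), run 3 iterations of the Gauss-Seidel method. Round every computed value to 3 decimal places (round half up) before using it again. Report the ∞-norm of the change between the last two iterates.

0.249

Iteration 1:
  x = (8 - (-4)·1.000) / (6) = 2.000
  y = (8 - (-2)·2.000) / (5) = 2.400
Iteration 2:
  x = (8 - (-4)·2.400) / (6) = 2.933
  y = (8 - (-2)·2.933) / (5) = 2.773
Iteration 3:
  x = (8 - (-4)·2.773) / (6) = 3.182
  y = (8 - (-2)·3.182) / (5) = 2.873
Change: (0.249, 0.100) → max |·| = 0.249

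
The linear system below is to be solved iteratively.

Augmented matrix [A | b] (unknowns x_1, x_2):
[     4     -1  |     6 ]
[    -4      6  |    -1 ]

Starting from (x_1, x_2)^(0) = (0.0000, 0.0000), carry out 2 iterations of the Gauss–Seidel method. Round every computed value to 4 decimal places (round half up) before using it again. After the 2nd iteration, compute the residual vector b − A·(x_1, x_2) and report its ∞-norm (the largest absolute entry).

0.1390

Iteration 1:
  x_1 = (6 - (-1)·0.0000) / (4) = 1.5000
  x_2 = (-1 - (-4)·1.5000) / (6) = 0.8333
Iteration 2:
  x_1 = (6 - (-1)·0.8333) / (4) = 1.7083
  x_2 = (-1 - (-4)·1.7083) / (6) = 0.9722
Residual b − A·x = (0.1390, 0.0000); ∞-norm = 0.1390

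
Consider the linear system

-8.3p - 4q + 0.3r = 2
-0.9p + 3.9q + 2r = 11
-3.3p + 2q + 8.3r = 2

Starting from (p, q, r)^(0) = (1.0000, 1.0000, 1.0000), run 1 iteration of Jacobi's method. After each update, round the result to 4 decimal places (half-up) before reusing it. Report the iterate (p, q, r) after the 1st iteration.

Iteration 1:
  p = (2 - (-4)·1.0000 - (0.3)·1.0000) / (-8.3) = -0.6867
  q = (11 - (-0.9)·1.0000 - (2)·1.0000) / (3.9) = 2.5385
  r = (2 - (-3.3)·1.0000 - (2)·1.0000) / (8.3) = 0.3976

(-0.6867, 2.5385, 0.3976)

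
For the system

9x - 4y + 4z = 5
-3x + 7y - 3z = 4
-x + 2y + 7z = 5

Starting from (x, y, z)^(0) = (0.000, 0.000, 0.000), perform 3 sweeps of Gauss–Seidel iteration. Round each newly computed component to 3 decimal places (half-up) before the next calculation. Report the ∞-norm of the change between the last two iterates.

0.157

Iteration 1:
  x = (5 - (-4)·0.000 - (4)·0.000) / (9) = 0.556
  y = (4 - (-3)·0.556 - (-3)·0.000) / (7) = 0.810
  z = (5 - (-1)·0.556 - (2)·0.810) / (7) = 0.562
Iteration 2:
  x = (5 - (-4)·0.810 - (4)·0.562) / (9) = 0.666
  y = (4 - (-3)·0.666 - (-3)·0.562) / (7) = 1.098
  z = (5 - (-1)·0.666 - (2)·1.098) / (7) = 0.496
Iteration 3:
  x = (5 - (-4)·1.098 - (4)·0.496) / (9) = 0.823
  y = (4 - (-3)·0.823 - (-3)·0.496) / (7) = 1.137
  z = (5 - (-1)·0.823 - (2)·1.137) / (7) = 0.507
Change: (0.157, 0.039, 0.011) → max |·| = 0.157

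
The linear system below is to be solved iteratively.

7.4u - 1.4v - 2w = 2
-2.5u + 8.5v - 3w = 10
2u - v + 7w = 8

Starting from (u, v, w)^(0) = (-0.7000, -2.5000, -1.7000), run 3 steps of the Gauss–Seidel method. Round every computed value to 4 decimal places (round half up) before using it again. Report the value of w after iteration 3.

Iteration 1:
  u = (2 - (-1.4)·-2.5000 - (-2)·-1.7000) / (7.4) = -0.6622
  v = (10 - (-2.5)·-0.6622 - (-3)·-1.7000) / (8.5) = 0.3817
  w = (8 - (2)·-0.6622 - (-1)·0.3817) / (7) = 1.3866
Iteration 2:
  u = (2 - (-1.4)·0.3817 - (-2)·1.3866) / (7.4) = 0.7172
  v = (10 - (-2.5)·0.7172 - (-3)·1.3866) / (8.5) = 1.8768
  w = (8 - (2)·0.7172 - (-1)·1.8768) / (7) = 1.2061
Iteration 3:
  u = (2 - (-1.4)·1.8768 - (-2)·1.2061) / (7.4) = 0.9513
  v = (10 - (-2.5)·0.9513 - (-3)·1.2061) / (8.5) = 1.8819
  w = (8 - (2)·0.9513 - (-1)·1.8819) / (7) = 1.1399

1.1399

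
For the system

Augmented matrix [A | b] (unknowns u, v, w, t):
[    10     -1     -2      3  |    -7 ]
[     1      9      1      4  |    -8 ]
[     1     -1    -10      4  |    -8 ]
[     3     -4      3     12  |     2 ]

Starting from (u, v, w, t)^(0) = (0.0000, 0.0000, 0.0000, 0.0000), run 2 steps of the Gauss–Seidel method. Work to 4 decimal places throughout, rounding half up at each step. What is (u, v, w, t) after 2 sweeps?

(-0.5794, -0.8562, 0.7751, -0.1677)

Iteration 1:
  u = (-7 - (-1)·0.0000 - (-2)·0.0000 - (3)·0.0000) / (10) = -0.7000
  v = (-8 - (1)·-0.7000 - (1)·0.0000 - (4)·0.0000) / (9) = -0.8111
  w = (-8 - (1)·-0.7000 - (-1)·-0.8111 - (4)·0.0000) / (-10) = 0.8111
  t = (2 - (3)·-0.7000 - (-4)·-0.8111 - (3)·0.8111) / (12) = -0.1315
Iteration 2:
  u = (-7 - (-1)·-0.8111 - (-2)·0.8111 - (3)·-0.1315) / (10) = -0.5794
  v = (-8 - (1)·-0.5794 - (1)·0.8111 - (4)·-0.1315) / (9) = -0.8562
  w = (-8 - (1)·-0.5794 - (-1)·-0.8562 - (4)·-0.1315) / (-10) = 0.7751
  t = (2 - (3)·-0.5794 - (-4)·-0.8562 - (3)·0.7751) / (12) = -0.1677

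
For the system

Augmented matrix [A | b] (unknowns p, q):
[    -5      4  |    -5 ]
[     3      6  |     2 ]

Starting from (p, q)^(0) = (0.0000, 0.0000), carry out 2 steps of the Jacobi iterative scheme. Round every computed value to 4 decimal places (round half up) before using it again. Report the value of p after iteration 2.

Iteration 1:
  p = (-5 - (4)·0.0000) / (-5) = 1.0000
  q = (2 - (3)·0.0000) / (6) = 0.3333
Iteration 2:
  p = (-5 - (4)·0.3333) / (-5) = 1.2666
  q = (2 - (3)·1.0000) / (6) = -0.1667

1.2666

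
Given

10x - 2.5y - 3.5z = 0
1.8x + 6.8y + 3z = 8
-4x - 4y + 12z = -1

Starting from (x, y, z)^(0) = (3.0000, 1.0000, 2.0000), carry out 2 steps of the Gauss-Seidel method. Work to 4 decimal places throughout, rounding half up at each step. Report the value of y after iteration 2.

Iteration 1:
  x = (0 - (-2.5)·1.0000 - (-3.5)·2.0000) / (10) = 0.9500
  y = (8 - (1.8)·0.9500 - (3)·2.0000) / (6.8) = 0.0426
  z = (-1 - (-4)·0.9500 - (-4)·0.0426) / (12) = 0.2475
Iteration 2:
  x = (0 - (-2.5)·0.0426 - (-3.5)·0.2475) / (10) = 0.0973
  y = (8 - (1.8)·0.0973 - (3)·0.2475) / (6.8) = 1.0415
  z = (-1 - (-4)·0.0973 - (-4)·1.0415) / (12) = 0.2963

1.0415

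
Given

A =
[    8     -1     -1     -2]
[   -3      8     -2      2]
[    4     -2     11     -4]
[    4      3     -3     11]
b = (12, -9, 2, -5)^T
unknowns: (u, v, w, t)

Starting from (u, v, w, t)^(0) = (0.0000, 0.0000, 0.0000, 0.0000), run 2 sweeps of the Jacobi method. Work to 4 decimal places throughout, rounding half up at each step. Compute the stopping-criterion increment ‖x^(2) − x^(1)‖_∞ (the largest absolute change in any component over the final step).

0.9153

Iteration 1:
  u = (12 - (-1)·0.0000 - (-1)·0.0000 - (-2)·0.0000) / (8) = 1.5000
  v = (-9 - (-3)·0.0000 - (-2)·0.0000 - (2)·0.0000) / (8) = -1.1250
  w = (2 - (4)·0.0000 - (-2)·0.0000 - (-4)·0.0000) / (11) = 0.1818
  t = (-5 - (4)·0.0000 - (3)·0.0000 - (-3)·0.0000) / (11) = -0.4545
Iteration 2:
  u = (12 - (-1)·-1.1250 - (-1)·0.1818 - (-2)·-0.4545) / (8) = 1.2685
  v = (-9 - (-3)·1.5000 - (-2)·0.1818 - (2)·-0.4545) / (8) = -0.4034
  w = (2 - (4)·1.5000 - (-2)·-1.1250 - (-4)·-0.4545) / (11) = -0.7335
  t = (-5 - (4)·1.5000 - (3)·-1.1250 - (-3)·0.1818) / (11) = -0.6436
Change: (-0.2315, 0.7216, -0.9153, -0.1891) → max |·| = 0.9153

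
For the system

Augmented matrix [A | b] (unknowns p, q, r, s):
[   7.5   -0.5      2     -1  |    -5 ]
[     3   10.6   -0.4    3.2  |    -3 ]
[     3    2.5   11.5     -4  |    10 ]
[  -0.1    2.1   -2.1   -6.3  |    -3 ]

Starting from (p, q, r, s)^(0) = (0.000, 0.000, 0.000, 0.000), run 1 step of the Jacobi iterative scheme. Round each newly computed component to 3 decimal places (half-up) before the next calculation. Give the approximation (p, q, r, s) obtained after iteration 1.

Iteration 1:
  p = (-5 - (-0.5)·0.000 - (2)·0.000 - (-1)·0.000) / (7.5) = -0.667
  q = (-3 - (3)·0.000 - (-0.4)·0.000 - (3.2)·0.000) / (10.6) = -0.283
  r = (10 - (3)·0.000 - (2.5)·0.000 - (-4)·0.000) / (11.5) = 0.870
  s = (-3 - (-0.1)·0.000 - (2.1)·0.000 - (-2.1)·0.000) / (-6.3) = 0.476

(-0.667, -0.283, 0.870, 0.476)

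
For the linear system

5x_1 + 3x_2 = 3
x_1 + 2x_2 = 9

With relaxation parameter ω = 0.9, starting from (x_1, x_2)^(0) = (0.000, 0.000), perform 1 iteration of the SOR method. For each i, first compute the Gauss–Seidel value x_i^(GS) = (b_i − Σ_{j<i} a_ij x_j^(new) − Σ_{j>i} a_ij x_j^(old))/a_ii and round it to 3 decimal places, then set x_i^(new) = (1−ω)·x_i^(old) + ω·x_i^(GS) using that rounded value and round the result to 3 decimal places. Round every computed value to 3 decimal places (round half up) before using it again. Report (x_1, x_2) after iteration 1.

(0.540, 3.807)

Iteration 1:
  x_1: GS value = (3 - (3)·0.000) / (5) = 0.600;  x_1 ← (1−ω)·0.000 + ω·0.600 = 0.540
  x_2: GS value = (9 - (1)·0.540) / (2) = 4.230;  x_2 ← (1−ω)·0.000 + ω·4.230 = 3.807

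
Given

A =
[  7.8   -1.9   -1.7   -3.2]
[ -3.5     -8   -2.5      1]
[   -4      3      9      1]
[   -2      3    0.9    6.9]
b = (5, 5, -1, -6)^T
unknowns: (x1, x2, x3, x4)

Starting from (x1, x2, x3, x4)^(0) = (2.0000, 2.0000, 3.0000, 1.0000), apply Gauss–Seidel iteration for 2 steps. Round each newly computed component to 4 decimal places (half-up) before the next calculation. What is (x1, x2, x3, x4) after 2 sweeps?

Iteration 1:
  x1 = (5 - (-1.9)·2.0000 - (-1.7)·3.0000 - (-3.2)·1.0000) / (7.8) = 2.1923
  x2 = (5 - (-3.5)·2.1923 - (-2.5)·3.0000 - (1)·1.0000) / (-8) = -2.3966
  x3 = (-1 - (-4)·2.1923 - (3)·-2.3966 - (1)·1.0000) / (9) = 1.5510
  x4 = (-6 - (-2)·2.1923 - (3)·-2.3966 - (0.9)·1.5510) / (6.9) = 0.6056
Iteration 2:
  x1 = (5 - (-1.9)·-2.3966 - (-1.7)·1.5510 - (-3.2)·0.6056) / (7.8) = 0.6437
  x2 = (5 - (-3.5)·0.6437 - (-2.5)·1.5510 - (1)·0.6056) / (-8) = -1.3156
  x3 = (-1 - (-4)·0.6437 - (3)·-1.3156 - (1)·0.6056) / (9) = 0.5462
  x4 = (-6 - (-2)·0.6437 - (3)·-1.3156 - (0.9)·0.5462) / (6.9) = -0.1822

(0.6437, -1.3156, 0.5462, -0.1822)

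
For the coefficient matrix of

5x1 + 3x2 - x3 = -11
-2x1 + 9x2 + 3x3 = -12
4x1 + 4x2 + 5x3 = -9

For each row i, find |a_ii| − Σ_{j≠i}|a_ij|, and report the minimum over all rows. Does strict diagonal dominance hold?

-3

row 1: |5| − (3+1) = 1
row 2: |9| − (2+3) = 4
row 3: |5| − (4+4) = -3
minimum over rows = -3 → not strictly diagonally dominant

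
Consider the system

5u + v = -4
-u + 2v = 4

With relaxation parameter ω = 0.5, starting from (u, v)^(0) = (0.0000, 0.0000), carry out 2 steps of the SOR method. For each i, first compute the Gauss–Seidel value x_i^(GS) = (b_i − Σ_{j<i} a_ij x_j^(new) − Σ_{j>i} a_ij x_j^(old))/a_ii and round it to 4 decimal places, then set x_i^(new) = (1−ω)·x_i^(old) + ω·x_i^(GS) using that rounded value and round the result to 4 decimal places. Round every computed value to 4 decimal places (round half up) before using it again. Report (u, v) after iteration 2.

Iteration 1:
  u: GS value = (-4 - (1)·0.0000) / (5) = -0.8000;  u ← (1−ω)·0.0000 + ω·-0.8000 = -0.4000
  v: GS value = (4 - (-1)·-0.4000) / (2) = 1.8000;  v ← (1−ω)·0.0000 + ω·1.8000 = 0.9000
Iteration 2:
  u: GS value = (-4 - (1)·0.9000) / (5) = -0.9800;  u ← (1−ω)·-0.4000 + ω·-0.9800 = -0.6900
  v: GS value = (4 - (-1)·-0.6900) / (2) = 1.6550;  v ← (1−ω)·0.9000 + ω·1.6550 = 1.2775

(-0.6900, 1.2775)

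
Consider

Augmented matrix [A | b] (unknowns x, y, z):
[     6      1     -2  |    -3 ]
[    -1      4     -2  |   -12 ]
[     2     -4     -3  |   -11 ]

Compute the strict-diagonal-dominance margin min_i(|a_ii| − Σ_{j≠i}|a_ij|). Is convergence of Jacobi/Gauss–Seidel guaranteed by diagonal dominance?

row 1: |6| − (1+2) = 3
row 2: |4| − (1+2) = 1
row 3: |-3| − (2+4) = -3
minimum over rows = -3 → not strictly diagonally dominant

-3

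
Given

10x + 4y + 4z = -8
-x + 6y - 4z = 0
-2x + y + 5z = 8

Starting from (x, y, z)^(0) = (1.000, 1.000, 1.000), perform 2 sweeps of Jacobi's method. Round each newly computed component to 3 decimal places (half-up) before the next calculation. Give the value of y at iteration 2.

Iteration 1:
  x = (-8 - (4)·1.000 - (4)·1.000) / (10) = -1.600
  y = (0 - (-1)·1.000 - (-4)·1.000) / (6) = 0.833
  z = (8 - (-2)·1.000 - (1)·1.000) / (5) = 1.800
Iteration 2:
  x = (-8 - (4)·0.833 - (4)·1.800) / (10) = -1.853
  y = (0 - (-1)·-1.600 - (-4)·1.800) / (6) = 0.933
  z = (8 - (-2)·-1.600 - (1)·0.833) / (5) = 0.793

0.933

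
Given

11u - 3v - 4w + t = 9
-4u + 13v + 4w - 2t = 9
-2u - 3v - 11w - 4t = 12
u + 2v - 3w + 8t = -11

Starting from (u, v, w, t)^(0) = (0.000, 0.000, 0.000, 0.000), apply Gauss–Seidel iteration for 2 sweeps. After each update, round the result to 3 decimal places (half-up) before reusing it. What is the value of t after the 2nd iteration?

Iteration 1:
  u = (9 - (-3)·0.000 - (-4)·0.000 - (1)·0.000) / (11) = 0.818
  v = (9 - (-4)·0.818 - (4)·0.000 - (-2)·0.000) / (13) = 0.944
  w = (12 - (-2)·0.818 - (-3)·0.944 - (-4)·0.000) / (-11) = -1.497
  t = (-11 - (1)·0.818 - (2)·0.944 - (-3)·-1.497) / (8) = -2.275
Iteration 2:
  u = (9 - (-3)·0.944 - (-4)·-1.497 - (1)·-2.275) / (11) = 0.738
  v = (9 - (-4)·0.738 - (4)·-1.497 - (-2)·-2.275) / (13) = 1.030
  w = (12 - (-2)·0.738 - (-3)·1.030 - (-4)·-2.275) / (-11) = -0.679
  t = (-11 - (1)·0.738 - (2)·1.030 - (-3)·-0.679) / (8) = -1.979

-1.979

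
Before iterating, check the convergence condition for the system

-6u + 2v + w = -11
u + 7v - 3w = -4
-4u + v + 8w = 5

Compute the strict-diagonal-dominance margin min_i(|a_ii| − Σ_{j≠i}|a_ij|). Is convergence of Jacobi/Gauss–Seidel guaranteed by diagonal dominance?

row 1: |-6| − (2+1) = 3
row 2: |7| − (1+3) = 3
row 3: |8| − (4+1) = 3
minimum over rows = 3 → strictly diagonally dominant (convergence guaranteed)

3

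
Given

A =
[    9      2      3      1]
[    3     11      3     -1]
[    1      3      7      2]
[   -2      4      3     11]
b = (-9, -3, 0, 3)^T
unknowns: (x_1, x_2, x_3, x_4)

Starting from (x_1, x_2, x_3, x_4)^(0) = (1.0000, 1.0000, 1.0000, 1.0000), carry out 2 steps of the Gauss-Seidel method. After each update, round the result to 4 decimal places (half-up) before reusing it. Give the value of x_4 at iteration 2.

Iteration 1:
  x_1 = (-9 - (2)·1.0000 - (3)·1.0000 - (1)·1.0000) / (9) = -1.6667
  x_2 = (-3 - (3)·-1.6667 - (3)·1.0000 - (-1)·1.0000) / (11) = 0.0000
  x_3 = (0 - (1)·-1.6667 - (3)·0.0000 - (2)·1.0000) / (7) = -0.0476
  x_4 = (3 - (-2)·-1.6667 - (4)·0.0000 - (3)·-0.0476) / (11) = -0.0173
Iteration 2:
  x_1 = (-9 - (2)·0.0000 - (3)·-0.0476 - (1)·-0.0173) / (9) = -0.9822
  x_2 = (-3 - (3)·-0.9822 - (3)·-0.0476 - (-1)·-0.0173) / (11) = 0.0066
  x_3 = (0 - (1)·-0.9822 - (3)·0.0066 - (2)·-0.0173) / (7) = 0.1424
  x_4 = (3 - (-2)·-0.9822 - (4)·0.0066 - (3)·0.1424) / (11) = 0.0529

0.0529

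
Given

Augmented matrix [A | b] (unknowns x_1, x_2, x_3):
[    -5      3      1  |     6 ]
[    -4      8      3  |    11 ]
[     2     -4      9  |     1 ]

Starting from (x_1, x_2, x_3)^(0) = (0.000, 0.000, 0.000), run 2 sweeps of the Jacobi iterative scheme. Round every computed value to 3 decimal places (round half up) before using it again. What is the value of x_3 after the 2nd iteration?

0.989

Iteration 1:
  x_1 = (6 - (3)·0.000 - (1)·0.000) / (-5) = -1.200
  x_2 = (11 - (-4)·0.000 - (3)·0.000) / (8) = 1.375
  x_3 = (1 - (2)·0.000 - (-4)·0.000) / (9) = 0.111
Iteration 2:
  x_1 = (6 - (3)·1.375 - (1)·0.111) / (-5) = -0.353
  x_2 = (11 - (-4)·-1.200 - (3)·0.111) / (8) = 0.733
  x_3 = (1 - (2)·-1.200 - (-4)·1.375) / (9) = 0.989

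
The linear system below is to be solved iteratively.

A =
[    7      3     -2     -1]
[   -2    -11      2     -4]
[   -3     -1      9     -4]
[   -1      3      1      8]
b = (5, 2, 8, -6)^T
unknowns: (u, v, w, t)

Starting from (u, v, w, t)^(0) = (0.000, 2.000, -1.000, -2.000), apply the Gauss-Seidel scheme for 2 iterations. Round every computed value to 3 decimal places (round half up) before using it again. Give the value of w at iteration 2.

Iteration 1:
  u = (5 - (3)·2.000 - (-2)·-1.000 - (-1)·-2.000) / (7) = -0.714
  v = (2 - (-2)·-0.714 - (2)·-1.000 - (-4)·-2.000) / (-11) = 0.493
  w = (8 - (-3)·-0.714 - (-1)·0.493 - (-4)·-2.000) / (9) = -0.183
  t = (-6 - (-1)·-0.714 - (3)·0.493 - (1)·-0.183) / (8) = -1.001
Iteration 2:
  u = (5 - (3)·0.493 - (-2)·-0.183 - (-1)·-1.001) / (7) = 0.308
  v = (2 - (-2)·0.308 - (2)·-0.183 - (-4)·-1.001) / (-11) = 0.093
  w = (8 - (-3)·0.308 - (-1)·0.093 - (-4)·-1.001) / (9) = 0.557
  t = (-6 - (-1)·0.308 - (3)·0.093 - (1)·0.557) / (8) = -0.816

0.557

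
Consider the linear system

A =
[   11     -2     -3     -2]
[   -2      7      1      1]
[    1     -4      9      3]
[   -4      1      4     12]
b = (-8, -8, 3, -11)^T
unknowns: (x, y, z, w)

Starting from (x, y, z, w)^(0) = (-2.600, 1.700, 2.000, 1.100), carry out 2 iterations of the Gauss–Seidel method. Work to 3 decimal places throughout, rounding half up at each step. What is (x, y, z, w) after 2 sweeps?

Iteration 1:
  x = (-8 - (-2)·1.700 - (-3)·2.000 - (-2)·1.100) / (11) = 0.327
  y = (-8 - (-2)·0.327 - (1)·2.000 - (1)·1.100) / (7) = -1.492
  z = (3 - (1)·0.327 - (-4)·-1.492 - (3)·1.100) / (9) = -0.733
  w = (-11 - (-4)·0.327 - (1)·-1.492 - (4)·-0.733) / (12) = -0.439
Iteration 2:
  x = (-8 - (-2)·-1.492 - (-3)·-0.733 - (-2)·-0.439) / (11) = -1.278
  y = (-8 - (-2)·-1.278 - (1)·-0.733 - (1)·-0.439) / (7) = -1.341
  z = (3 - (1)·-1.278 - (-4)·-1.341 - (3)·-0.439) / (9) = 0.026
  w = (-11 - (-4)·-1.278 - (1)·-1.341 - (4)·0.026) / (12) = -1.240

(-1.278, -1.341, 0.026, -1.240)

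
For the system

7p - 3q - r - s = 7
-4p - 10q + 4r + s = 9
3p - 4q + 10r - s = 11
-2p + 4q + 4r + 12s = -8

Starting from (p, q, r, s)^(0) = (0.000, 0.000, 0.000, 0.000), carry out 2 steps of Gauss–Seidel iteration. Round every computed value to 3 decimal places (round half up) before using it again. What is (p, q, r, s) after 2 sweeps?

(0.460, -0.988, 0.551, -0.444)

Iteration 1:
  p = (7 - (-3)·0.000 - (-1)·0.000 - (-1)·0.000) / (7) = 1.000
  q = (9 - (-4)·1.000 - (4)·0.000 - (1)·0.000) / (-10) = -1.300
  r = (11 - (3)·1.000 - (-4)·-1.300 - (-1)·0.000) / (10) = 0.280
  s = (-8 - (-2)·1.000 - (4)·-1.300 - (4)·0.280) / (12) = -0.160
Iteration 2:
  p = (7 - (-3)·-1.300 - (-1)·0.280 - (-1)·-0.160) / (7) = 0.460
  q = (9 - (-4)·0.460 - (4)·0.280 - (1)·-0.160) / (-10) = -0.988
  r = (11 - (3)·0.460 - (-4)·-0.988 - (-1)·-0.160) / (10) = 0.551
  s = (-8 - (-2)·0.460 - (4)·-0.988 - (4)·0.551) / (12) = -0.444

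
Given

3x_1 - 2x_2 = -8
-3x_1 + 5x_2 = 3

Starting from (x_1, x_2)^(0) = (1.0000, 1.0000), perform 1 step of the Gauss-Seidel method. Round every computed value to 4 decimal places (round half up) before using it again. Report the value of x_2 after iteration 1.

Iteration 1:
  x_1 = (-8 - (-2)·1.0000) / (3) = -2.0000
  x_2 = (3 - (-3)·-2.0000) / (5) = -0.6000

-0.6000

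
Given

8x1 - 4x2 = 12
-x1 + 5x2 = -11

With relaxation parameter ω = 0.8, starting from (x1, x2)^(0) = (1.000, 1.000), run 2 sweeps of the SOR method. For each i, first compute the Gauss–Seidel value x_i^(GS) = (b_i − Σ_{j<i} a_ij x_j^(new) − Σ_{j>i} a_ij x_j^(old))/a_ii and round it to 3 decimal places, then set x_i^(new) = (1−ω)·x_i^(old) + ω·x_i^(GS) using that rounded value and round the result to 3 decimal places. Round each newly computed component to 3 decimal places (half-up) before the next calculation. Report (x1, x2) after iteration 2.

Iteration 1:
  x1: GS value = (12 - (-4)·1.000) / (8) = 2.000;  x1 ← (1−ω)·1.000 + ω·2.000 = 1.800
  x2: GS value = (-11 - (-1)·1.800) / (5) = -1.840;  x2 ← (1−ω)·1.000 + ω·-1.840 = -1.272
Iteration 2:
  x1: GS value = (12 - (-4)·-1.272) / (8) = 0.864;  x1 ← (1−ω)·1.800 + ω·0.864 = 1.051
  x2: GS value = (-11 - (-1)·1.051) / (5) = -1.990;  x2 ← (1−ω)·-1.272 + ω·-1.990 = -1.846

(1.051, -1.846)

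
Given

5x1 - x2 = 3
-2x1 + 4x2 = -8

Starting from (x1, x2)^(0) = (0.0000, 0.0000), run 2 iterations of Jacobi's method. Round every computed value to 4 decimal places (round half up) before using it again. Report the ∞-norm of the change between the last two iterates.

0.4000

Iteration 1:
  x1 = (3 - (-1)·0.0000) / (5) = 0.6000
  x2 = (-8 - (-2)·0.0000) / (4) = -2.0000
Iteration 2:
  x1 = (3 - (-1)·-2.0000) / (5) = 0.2000
  x2 = (-8 - (-2)·0.6000) / (4) = -1.7000
Change: (-0.4000, 0.3000) → max |·| = 0.4000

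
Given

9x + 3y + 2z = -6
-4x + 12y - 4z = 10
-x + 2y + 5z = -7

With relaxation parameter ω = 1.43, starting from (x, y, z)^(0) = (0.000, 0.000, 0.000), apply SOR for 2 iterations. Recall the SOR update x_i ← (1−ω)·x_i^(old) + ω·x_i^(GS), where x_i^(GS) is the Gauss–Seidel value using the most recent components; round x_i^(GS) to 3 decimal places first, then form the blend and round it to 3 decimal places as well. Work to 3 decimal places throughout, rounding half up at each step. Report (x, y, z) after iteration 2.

(-0.037, -0.428, -0.608)

Iteration 1:
  x: GS value = (-6 - (3)·0.000 - (2)·0.000) / (9) = -0.667;  x ← (1−ω)·0.000 + ω·-0.667 = -0.954
  y: GS value = (10 - (-4)·-0.954 - (-4)·0.000) / (12) = 0.515;  y ← (1−ω)·0.000 + ω·0.515 = 0.736
  z: GS value = (-7 - (-1)·-0.954 - (2)·0.736) / (5) = -1.885;  z ← (1−ω)·0.000 + ω·-1.885 = -2.696
Iteration 2:
  x: GS value = (-6 - (3)·0.736 - (2)·-2.696) / (9) = -0.313;  x ← (1−ω)·-0.954 + ω·-0.313 = -0.037
  y: GS value = (10 - (-4)·-0.037 - (-4)·-2.696) / (12) = -0.078;  y ← (1−ω)·0.736 + ω·-0.078 = -0.428
  z: GS value = (-7 - (-1)·-0.037 - (2)·-0.428) / (5) = -1.236;  z ← (1−ω)·-2.696 + ω·-1.236 = -0.608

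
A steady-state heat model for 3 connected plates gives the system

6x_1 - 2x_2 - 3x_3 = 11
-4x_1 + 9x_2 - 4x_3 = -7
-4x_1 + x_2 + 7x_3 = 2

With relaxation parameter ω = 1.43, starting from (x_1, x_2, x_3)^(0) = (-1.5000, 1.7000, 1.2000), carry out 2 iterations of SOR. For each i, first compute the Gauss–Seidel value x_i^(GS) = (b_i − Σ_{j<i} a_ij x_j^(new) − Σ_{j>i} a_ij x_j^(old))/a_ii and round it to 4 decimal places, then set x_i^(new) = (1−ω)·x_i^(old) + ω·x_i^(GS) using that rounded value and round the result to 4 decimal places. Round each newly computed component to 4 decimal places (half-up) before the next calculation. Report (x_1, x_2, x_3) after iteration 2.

(3.9858, 2.7648, 1.5934)

Iteration 1:
  x_1: GS value = (11 - (-2)·1.7000 - (-3)·1.2000) / (6) = 3.0000;  x_1 ← (1−ω)·-1.5000 + ω·3.0000 = 4.9350
  x_2: GS value = (-7 - (-4)·4.9350 - (-4)·1.2000) / (9) = 1.9489;  x_2 ← (1−ω)·1.7000 + ω·1.9489 = 2.0559
  x_3: GS value = (2 - (-4)·4.9350 - (1)·2.0559) / (7) = 2.8120;  x_3 ← (1−ω)·1.2000 + ω·2.8120 = 3.5052
Iteration 2:
  x_1: GS value = (11 - (-2)·2.0559 - (-3)·3.5052) / (6) = 4.2712;  x_1 ← (1−ω)·4.9350 + ω·4.2712 = 3.9858
  x_2: GS value = (-7 - (-4)·3.9858 - (-4)·3.5052) / (9) = 2.5516;  x_2 ← (1−ω)·2.0559 + ω·2.5516 = 2.7648
  x_3: GS value = (2 - (-4)·3.9858 - (1)·2.7648) / (7) = 2.1683;  x_3 ← (1−ω)·3.5052 + ω·2.1683 = 1.5934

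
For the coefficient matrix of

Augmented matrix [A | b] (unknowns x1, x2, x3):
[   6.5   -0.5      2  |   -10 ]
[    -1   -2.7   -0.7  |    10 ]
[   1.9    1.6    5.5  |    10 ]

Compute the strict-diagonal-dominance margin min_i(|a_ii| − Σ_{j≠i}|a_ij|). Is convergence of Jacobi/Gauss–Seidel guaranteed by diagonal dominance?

1

row 1: |6.5| − (0.5+2) = 4
row 2: |-2.7| − (1+0.7) = 1
row 3: |5.5| − (1.9+1.6) = 2
minimum over rows = 1 → strictly diagonally dominant (convergence guaranteed)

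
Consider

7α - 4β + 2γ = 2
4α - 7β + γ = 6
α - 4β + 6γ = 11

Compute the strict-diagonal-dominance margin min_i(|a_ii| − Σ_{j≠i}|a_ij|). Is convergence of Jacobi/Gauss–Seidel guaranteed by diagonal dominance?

1

row 1: |7| − (4+2) = 1
row 2: |-7| − (4+1) = 2
row 3: |6| − (1+4) = 1
minimum over rows = 1 → strictly diagonally dominant (convergence guaranteed)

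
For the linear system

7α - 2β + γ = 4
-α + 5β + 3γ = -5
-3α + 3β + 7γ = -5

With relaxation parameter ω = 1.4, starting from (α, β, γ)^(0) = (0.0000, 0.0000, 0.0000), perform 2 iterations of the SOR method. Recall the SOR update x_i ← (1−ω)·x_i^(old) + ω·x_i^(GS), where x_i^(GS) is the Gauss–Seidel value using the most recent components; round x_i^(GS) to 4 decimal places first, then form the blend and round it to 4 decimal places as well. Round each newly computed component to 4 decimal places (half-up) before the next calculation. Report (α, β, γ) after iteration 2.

Iteration 1:
  α: GS value = (4 - (-2)·0.0000 - (1)·0.0000) / (7) = 0.5714;  α ← (1−ω)·0.0000 + ω·0.5714 = 0.8000
  β: GS value = (-5 - (-1)·0.8000 - (3)·0.0000) / (5) = -0.8400;  β ← (1−ω)·0.0000 + ω·-0.8400 = -1.1760
  γ: GS value = (-5 - (-3)·0.8000 - (3)·-1.1760) / (7) = 0.1326;  γ ← (1−ω)·0.0000 + ω·0.1326 = 0.1856
Iteration 2:
  α: GS value = (4 - (-2)·-1.1760 - (1)·0.1856) / (7) = 0.2089;  α ← (1−ω)·0.8000 + ω·0.2089 = -0.0275
  β: GS value = (-5 - (-1)·-0.0275 - (3)·0.1856) / (5) = -1.1169;  β ← (1−ω)·-1.1760 + ω·-1.1169 = -1.0933
  γ: GS value = (-5 - (-3)·-0.0275 - (3)·-1.0933) / (7) = -0.2575;  γ ← (1−ω)·0.1856 + ω·-0.2575 = -0.4347

(-0.0275, -1.0933, -0.4347)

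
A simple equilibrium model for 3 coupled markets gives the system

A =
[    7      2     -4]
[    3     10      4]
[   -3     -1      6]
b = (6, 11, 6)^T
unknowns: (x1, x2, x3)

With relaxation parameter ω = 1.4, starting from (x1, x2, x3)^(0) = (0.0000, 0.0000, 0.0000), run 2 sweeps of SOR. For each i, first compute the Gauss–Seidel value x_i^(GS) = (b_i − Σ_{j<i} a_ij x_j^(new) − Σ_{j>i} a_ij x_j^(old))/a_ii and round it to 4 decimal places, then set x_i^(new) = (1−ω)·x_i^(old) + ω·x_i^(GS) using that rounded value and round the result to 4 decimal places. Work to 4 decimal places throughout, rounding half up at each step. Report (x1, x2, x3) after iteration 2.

(2.2909, -1.2263, 1.7249)

Iteration 1:
  x1: GS value = (6 - (2)·0.0000 - (-4)·0.0000) / (7) = 0.8571;  x1 ← (1−ω)·0.0000 + ω·0.8571 = 1.1999
  x2: GS value = (11 - (3)·1.1999 - (4)·0.0000) / (10) = 0.7400;  x2 ← (1−ω)·0.0000 + ω·0.7400 = 1.0360
  x3: GS value = (6 - (-3)·1.1999 - (-1)·1.0360) / (6) = 1.7726;  x3 ← (1−ω)·0.0000 + ω·1.7726 = 2.4816
Iteration 2:
  x1: GS value = (6 - (2)·1.0360 - (-4)·2.4816) / (7) = 1.9792;  x1 ← (1−ω)·1.1999 + ω·1.9792 = 2.2909
  x2: GS value = (11 - (3)·2.2909 - (4)·2.4816) / (10) = -0.5799;  x2 ← (1−ω)·1.0360 + ω·-0.5799 = -1.2263
  x3: GS value = (6 - (-3)·2.2909 - (-1)·-1.2263) / (6) = 1.9411;  x3 ← (1−ω)·2.4816 + ω·1.9411 = 1.7249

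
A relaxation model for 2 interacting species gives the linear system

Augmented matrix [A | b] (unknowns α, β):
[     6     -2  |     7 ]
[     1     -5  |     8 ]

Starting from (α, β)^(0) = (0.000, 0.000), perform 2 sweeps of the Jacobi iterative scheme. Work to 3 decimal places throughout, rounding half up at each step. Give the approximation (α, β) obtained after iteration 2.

(0.633, -1.367)

Iteration 1:
  α = (7 - (-2)·0.000) / (6) = 1.167
  β = (8 - (1)·0.000) / (-5) = -1.600
Iteration 2:
  α = (7 - (-2)·-1.600) / (6) = 0.633
  β = (8 - (1)·1.167) / (-5) = -1.367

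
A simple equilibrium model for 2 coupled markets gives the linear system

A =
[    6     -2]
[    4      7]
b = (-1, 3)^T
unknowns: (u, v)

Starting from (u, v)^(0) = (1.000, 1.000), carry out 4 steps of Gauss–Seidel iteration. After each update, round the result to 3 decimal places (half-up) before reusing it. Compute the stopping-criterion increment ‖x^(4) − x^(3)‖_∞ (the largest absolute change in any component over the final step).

Iteration 1:
  u = (-1 - (-2)·1.000) / (6) = 0.167
  v = (3 - (4)·0.167) / (7) = 0.333
Iteration 2:
  u = (-1 - (-2)·0.333) / (6) = -0.056
  v = (3 - (4)·-0.056) / (7) = 0.461
Iteration 3:
  u = (-1 - (-2)·0.461) / (6) = -0.013
  v = (3 - (4)·-0.013) / (7) = 0.436
Iteration 4:
  u = (-1 - (-2)·0.436) / (6) = -0.021
  v = (3 - (4)·-0.021) / (7) = 0.441
Change: (-0.008, 0.005) → max |·| = 0.008

0.008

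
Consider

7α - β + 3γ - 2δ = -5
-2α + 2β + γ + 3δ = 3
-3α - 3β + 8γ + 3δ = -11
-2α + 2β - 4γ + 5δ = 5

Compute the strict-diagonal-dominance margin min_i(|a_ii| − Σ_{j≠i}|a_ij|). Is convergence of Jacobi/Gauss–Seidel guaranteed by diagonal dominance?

row 1: |7| − (1+3+2) = 1
row 2: |2| − (2+1+3) = -4
row 3: |8| − (3+3+3) = -1
row 4: |5| − (2+2+4) = -3
minimum over rows = -4 → not strictly diagonally dominant

-4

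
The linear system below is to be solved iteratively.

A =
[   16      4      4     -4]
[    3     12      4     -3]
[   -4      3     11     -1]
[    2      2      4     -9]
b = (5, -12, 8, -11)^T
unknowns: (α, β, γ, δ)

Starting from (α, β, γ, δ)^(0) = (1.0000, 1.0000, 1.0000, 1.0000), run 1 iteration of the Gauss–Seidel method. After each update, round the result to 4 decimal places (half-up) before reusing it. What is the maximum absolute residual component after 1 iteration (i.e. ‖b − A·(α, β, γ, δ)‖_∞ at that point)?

9.8288

Iteration 1:
  α = (5 - (4)·1.0000 - (4)·1.0000 - (-4)·1.0000) / (16) = 0.0625
  β = (-12 - (3)·0.0625 - (4)·1.0000 - (-3)·1.0000) / (12) = -1.0990
  γ = (8 - (-4)·0.0625 - (3)·-1.0990 - (-1)·1.0000) / (11) = 1.1406
  δ = (-11 - (2)·0.0625 - (2)·-1.0990 - (4)·1.1406) / (-9) = 1.4988
Residual b − A·x = (9.8288, 0.9345, 0.4992, -0.0002); ∞-norm = 9.8288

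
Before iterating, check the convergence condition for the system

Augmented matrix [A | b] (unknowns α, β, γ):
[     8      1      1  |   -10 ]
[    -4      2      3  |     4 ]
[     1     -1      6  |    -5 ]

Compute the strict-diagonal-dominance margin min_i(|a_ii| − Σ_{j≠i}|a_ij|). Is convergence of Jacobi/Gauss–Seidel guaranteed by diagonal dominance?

-5

row 1: |8| − (1+1) = 6
row 2: |2| − (4+3) = -5
row 3: |6| − (1+1) = 4
minimum over rows = -5 → not strictly diagonally dominant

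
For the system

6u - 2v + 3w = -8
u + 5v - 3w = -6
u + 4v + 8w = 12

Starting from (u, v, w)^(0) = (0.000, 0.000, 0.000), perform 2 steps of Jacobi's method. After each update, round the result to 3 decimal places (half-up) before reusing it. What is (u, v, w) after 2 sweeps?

Iteration 1:
  u = (-8 - (-2)·0.000 - (3)·0.000) / (6) = -1.333
  v = (-6 - (1)·0.000 - (-3)·0.000) / (5) = -1.200
  w = (12 - (1)·0.000 - (4)·0.000) / (8) = 1.500
Iteration 2:
  u = (-8 - (-2)·-1.200 - (3)·1.500) / (6) = -2.483
  v = (-6 - (1)·-1.333 - (-3)·1.500) / (5) = -0.033
  w = (12 - (1)·-1.333 - (4)·-1.200) / (8) = 2.267

(-2.483, -0.033, 2.267)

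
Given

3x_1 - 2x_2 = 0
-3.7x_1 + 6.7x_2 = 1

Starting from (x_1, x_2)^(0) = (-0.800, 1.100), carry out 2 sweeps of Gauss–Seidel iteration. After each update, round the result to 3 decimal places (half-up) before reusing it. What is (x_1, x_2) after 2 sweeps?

(0.369, 0.353)

Iteration 1:
  x_1 = (0 - (-2)·1.100) / (3) = 0.733
  x_2 = (1 - (-3.7)·0.733) / (6.7) = 0.554
Iteration 2:
  x_1 = (0 - (-2)·0.554) / (3) = 0.369
  x_2 = (1 - (-3.7)·0.369) / (6.7) = 0.353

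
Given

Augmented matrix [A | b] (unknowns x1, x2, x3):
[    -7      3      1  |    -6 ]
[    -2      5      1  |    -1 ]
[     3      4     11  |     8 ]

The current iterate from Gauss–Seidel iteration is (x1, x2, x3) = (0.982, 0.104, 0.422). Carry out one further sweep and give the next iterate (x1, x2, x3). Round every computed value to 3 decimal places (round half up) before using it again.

(0.962, 0.100, 0.429)

One sweep:
  x1 = (-6 - (3)·0.104 - (1)·0.422) / (-7) = 0.962
  x2 = (-1 - (-2)·0.962 - (1)·0.422) / (5) = 0.100
  x3 = (8 - (3)·0.962 - (4)·0.100) / (11) = 0.429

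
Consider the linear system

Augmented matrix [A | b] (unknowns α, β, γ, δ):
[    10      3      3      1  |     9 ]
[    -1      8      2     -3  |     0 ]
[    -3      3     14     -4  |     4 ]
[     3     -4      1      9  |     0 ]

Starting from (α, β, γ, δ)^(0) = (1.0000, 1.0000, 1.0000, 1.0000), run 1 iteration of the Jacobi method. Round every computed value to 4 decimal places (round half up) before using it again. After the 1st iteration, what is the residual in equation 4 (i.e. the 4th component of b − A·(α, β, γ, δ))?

-0.1714

Iteration 1:
  α = (9 - (3)·1.0000 - (3)·1.0000 - (1)·1.0000) / (10) = 0.2000
  β = (0 - (-1)·1.0000 - (2)·1.0000 - (-3)·1.0000) / (8) = 0.2500
  γ = (4 - (-3)·1.0000 - (3)·1.0000 - (-4)·1.0000) / (14) = 0.5714
  δ = (0 - (3)·1.0000 - (-4)·1.0000 - (1)·1.0000) / (9) = 0.0000
Residual b − A·x = (4.5358, -2.9428, -4.1496, -0.1714)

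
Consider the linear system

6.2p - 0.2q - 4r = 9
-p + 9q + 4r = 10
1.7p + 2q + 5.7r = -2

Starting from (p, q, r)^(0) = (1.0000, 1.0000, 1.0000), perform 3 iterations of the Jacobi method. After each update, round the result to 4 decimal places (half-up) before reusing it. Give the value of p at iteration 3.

0.6973

Iteration 1:
  p = (9 - (-0.2)·1.0000 - (-4)·1.0000) / (6.2) = 2.1290
  q = (10 - (-1)·1.0000 - (4)·1.0000) / (9) = 0.7778
  r = (-2 - (1.7)·1.0000 - (2)·1.0000) / (5.7) = -1.0000
Iteration 2:
  p = (9 - (-0.2)·0.7778 - (-4)·-1.0000) / (6.2) = 0.8315
  q = (10 - (-1)·2.1290 - (4)·-1.0000) / (9) = 1.7921
  r = (-2 - (1.7)·2.1290 - (2)·0.7778) / (5.7) = -1.2588
Iteration 3:
  p = (9 - (-0.2)·1.7921 - (-4)·-1.2588) / (6.2) = 0.6973
  q = (10 - (-1)·0.8315 - (4)·-1.2588) / (9) = 1.7630
  r = (-2 - (1.7)·0.8315 - (2)·1.7921) / (5.7) = -1.2277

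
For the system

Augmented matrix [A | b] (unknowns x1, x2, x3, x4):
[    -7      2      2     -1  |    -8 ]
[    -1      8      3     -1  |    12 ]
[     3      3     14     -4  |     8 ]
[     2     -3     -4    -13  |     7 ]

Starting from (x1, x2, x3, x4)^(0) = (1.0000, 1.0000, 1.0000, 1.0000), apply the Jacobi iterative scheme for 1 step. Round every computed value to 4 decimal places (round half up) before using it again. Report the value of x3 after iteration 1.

0.4286

Iteration 1:
  x1 = (-8 - (2)·1.0000 - (2)·1.0000 - (-1)·1.0000) / (-7) = 1.5714
  x2 = (12 - (-1)·1.0000 - (3)·1.0000 - (-1)·1.0000) / (8) = 1.3750
  x3 = (8 - (3)·1.0000 - (3)·1.0000 - (-4)·1.0000) / (14) = 0.4286
  x4 = (7 - (2)·1.0000 - (-3)·1.0000 - (-4)·1.0000) / (-13) = -0.9231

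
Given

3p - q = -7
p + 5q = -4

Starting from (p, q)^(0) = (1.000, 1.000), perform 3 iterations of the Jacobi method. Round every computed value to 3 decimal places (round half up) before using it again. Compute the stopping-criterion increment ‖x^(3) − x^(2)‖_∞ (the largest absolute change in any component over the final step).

Iteration 1:
  p = (-7 - (-1)·1.000) / (3) = -2.000
  q = (-4 - (1)·1.000) / (5) = -1.000
Iteration 2:
  p = (-7 - (-1)·-1.000) / (3) = -2.667
  q = (-4 - (1)·-2.000) / (5) = -0.400
Iteration 3:
  p = (-7 - (-1)·-0.400) / (3) = -2.467
  q = (-4 - (1)·-2.667) / (5) = -0.267
Change: (0.200, 0.133) → max |·| = 0.200

0.200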